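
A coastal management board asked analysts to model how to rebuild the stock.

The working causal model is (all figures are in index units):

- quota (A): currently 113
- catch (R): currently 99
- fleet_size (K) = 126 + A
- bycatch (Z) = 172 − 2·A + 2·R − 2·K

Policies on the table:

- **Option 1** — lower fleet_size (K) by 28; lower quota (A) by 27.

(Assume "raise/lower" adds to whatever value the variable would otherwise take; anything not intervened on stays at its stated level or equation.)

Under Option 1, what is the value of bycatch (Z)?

Option 1 (K − 28, A − 27):
  A = 113 − 27 = 86
  R = 99
  K = 126 + 86 (−28 from intervention) = 184
  Z = 172 − 2·86 + 2·99 − 2·184 = -170

-170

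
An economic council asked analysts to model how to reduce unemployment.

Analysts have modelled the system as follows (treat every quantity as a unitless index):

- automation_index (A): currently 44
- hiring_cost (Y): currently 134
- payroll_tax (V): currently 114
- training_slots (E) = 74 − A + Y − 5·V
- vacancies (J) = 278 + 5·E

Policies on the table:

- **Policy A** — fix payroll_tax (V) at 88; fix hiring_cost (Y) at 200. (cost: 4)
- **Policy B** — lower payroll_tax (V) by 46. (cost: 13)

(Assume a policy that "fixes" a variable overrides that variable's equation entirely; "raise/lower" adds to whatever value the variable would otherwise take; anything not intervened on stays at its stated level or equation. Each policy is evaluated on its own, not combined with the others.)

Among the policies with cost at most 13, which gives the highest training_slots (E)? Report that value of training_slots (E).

Policy A (V := 88, Y := 200):
  A = 44
  Y = 200
  V = 88
  E = 74 − 44 + 200 − 5·88 = -210
Policy B (V − 46):
  A = 44
  Y = 134
  V = 114 − 46 = 68
  E = 74 − 44 + 134 − 5·68 = -176
Comparing — Policy A: E=-210, Policy B: E=-176. Highest is -176 (Policy B).

-176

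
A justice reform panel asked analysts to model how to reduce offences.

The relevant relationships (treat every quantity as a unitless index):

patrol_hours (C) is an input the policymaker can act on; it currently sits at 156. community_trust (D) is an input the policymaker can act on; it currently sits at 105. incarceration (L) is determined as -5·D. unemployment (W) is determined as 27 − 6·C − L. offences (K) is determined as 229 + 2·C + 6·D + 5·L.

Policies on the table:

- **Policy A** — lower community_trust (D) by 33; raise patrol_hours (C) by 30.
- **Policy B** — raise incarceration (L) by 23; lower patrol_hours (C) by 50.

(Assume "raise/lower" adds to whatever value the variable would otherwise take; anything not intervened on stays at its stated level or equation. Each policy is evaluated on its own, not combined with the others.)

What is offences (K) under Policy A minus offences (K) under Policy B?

Policy A (D − 33, C + 30):
  C = 156 + 30 = 186
  D = 105 − 33 = 72
  L = 0 − 5·72 = -360
  K = 229 + 2·186 + 6·72 + 5·(-360) = -767
Policy B (L + 23, C − 50):
  C = 156 − 50 = 106
  D = 105
  L = 0 − 5·105 (+23 from intervention) = -502
  K = 229 + 2·106 + 6·105 + 5·(-502) = -1439
K: -767 − (-1439) = 672

672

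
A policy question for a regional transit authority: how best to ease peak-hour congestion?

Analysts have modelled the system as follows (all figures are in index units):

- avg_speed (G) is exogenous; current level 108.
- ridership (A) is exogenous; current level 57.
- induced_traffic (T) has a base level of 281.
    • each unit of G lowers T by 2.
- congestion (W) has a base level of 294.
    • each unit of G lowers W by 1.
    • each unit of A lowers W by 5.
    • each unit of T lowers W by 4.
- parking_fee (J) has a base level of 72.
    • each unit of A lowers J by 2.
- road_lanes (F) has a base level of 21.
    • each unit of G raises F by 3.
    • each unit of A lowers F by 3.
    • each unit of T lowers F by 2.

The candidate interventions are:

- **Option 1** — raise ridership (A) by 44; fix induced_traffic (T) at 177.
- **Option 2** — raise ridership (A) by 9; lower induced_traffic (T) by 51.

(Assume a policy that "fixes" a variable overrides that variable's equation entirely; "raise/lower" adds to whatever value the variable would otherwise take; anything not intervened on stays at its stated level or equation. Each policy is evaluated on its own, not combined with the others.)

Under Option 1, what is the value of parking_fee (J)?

Option 1 (A + 44, T := 177):
  A = 57 + 44 = 101
  J = 72 − 2·101 = -130

-130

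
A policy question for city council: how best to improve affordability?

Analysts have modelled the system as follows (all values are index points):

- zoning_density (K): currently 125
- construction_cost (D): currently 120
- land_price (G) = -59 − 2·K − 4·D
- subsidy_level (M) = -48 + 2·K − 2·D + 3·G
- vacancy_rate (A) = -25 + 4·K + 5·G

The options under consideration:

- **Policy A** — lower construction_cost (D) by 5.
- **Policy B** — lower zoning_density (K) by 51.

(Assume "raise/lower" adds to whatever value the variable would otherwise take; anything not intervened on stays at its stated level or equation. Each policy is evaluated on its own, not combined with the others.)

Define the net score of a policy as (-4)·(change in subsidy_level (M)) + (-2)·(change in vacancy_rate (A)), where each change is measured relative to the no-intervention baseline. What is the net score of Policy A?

-480

Baseline:
  K = 125
  D = 120
  G = -59 − 2·125 − 4·120 = -789
  M = -48 + 2·125 − 2·120 + 3·(-789) = -2405
  A = -25 + 4·125 + 5·(-789) = -3470
Policy A (D − 5):
  K = 125
  D = 120 − 5 = 115
  G = -59 − 2·125 − 4·115 = -769
  M = -48 + 2·125 − 2·115 + 3·(-769) = -2335
  A = -25 + 4·125 + 5·(-769) = -3370
ΔM = -2335 − (-2405) = 70; ΔA = -3370 − (-3470) = 100
Score = (-4)·70 + (-2)·100 = -480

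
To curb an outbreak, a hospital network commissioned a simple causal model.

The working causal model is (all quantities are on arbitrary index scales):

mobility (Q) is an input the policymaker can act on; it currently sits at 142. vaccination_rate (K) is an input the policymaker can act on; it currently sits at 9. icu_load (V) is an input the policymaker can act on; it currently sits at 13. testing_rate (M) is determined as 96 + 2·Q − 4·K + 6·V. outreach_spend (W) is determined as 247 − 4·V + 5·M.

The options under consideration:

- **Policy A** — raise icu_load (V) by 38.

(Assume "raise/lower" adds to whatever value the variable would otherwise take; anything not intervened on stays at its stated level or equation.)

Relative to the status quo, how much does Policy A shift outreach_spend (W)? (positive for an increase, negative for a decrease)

988

Baseline:
  Q = 142
  K = 9
  V = 13
  M = 96 + 2·142 − 4·9 + 6·13 = 422
  W = 247 − 4·13 + 5·422 = 2305
Policy A (V + 38):
  Q = 142
  K = 9
  V = 13 + 38 = 51
  M = 96 + 2·142 − 4·9 + 6·51 = 650
  W = 247 − 4·51 + 5·650 = 3293
Change in W: 3293 − 2305 = 988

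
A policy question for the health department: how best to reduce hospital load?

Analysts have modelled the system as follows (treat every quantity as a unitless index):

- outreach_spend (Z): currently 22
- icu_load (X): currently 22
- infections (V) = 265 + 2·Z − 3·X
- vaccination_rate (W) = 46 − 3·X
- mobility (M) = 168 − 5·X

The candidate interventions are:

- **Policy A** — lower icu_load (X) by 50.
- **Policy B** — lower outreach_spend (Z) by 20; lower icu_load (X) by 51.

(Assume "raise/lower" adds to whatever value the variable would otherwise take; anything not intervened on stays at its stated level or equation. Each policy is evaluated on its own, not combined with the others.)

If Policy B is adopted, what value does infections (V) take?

356

Policy B (Z − 20, X − 51):
  Z = 22 − 20 = 2
  X = 22 − 51 = -29
  V = 265 + 2·2 − 3·(-29) = 356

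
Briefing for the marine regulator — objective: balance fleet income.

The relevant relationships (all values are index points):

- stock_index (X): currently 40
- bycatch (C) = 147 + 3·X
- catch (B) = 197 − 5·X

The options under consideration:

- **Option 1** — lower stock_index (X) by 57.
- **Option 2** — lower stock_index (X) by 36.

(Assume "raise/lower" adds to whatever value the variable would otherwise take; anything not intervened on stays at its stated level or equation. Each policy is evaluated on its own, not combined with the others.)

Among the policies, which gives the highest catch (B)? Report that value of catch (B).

Option 1 (X − 57):
  X = 40 − 57 = -17
  B = 197 − 5·(-17) = 282
Option 2 (X − 36):
  X = 40 − 36 = 4
  B = 197 − 5·4 = 177
Comparing — Option 1: B=282, Option 2: B=177. Highest is 282 (Option 1).

282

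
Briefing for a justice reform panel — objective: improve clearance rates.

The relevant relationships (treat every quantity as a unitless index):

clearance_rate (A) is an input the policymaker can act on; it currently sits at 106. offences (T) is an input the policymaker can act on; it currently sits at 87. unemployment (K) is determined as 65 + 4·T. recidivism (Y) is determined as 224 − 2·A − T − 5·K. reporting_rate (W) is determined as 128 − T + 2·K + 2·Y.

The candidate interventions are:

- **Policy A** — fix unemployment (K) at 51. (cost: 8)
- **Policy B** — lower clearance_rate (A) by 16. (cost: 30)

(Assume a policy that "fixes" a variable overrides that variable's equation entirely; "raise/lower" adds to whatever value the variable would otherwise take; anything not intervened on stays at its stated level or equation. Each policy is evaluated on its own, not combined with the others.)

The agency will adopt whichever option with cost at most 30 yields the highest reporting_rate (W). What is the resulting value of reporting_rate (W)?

Policy A (K := 51):
  A = 106
  T = 87
  K = 51
  Y = 224 − 2·106 − 87 − 5·51 = -330
  W = 128 − 87 + 2·51 + 2·(-330) = -517
Policy B (A − 16):
  A = 106 − 16 = 90
  T = 87
  K = 65 + 4·87 = 413
  Y = 224 − 2·90 − 87 − 5·413 = -2108
  W = 128 − 87 + 2·413 + 2·(-2108) = -3349
Comparing — Policy A: W=-517, Policy B: W=-3349. Highest is -517 (Policy A).

-517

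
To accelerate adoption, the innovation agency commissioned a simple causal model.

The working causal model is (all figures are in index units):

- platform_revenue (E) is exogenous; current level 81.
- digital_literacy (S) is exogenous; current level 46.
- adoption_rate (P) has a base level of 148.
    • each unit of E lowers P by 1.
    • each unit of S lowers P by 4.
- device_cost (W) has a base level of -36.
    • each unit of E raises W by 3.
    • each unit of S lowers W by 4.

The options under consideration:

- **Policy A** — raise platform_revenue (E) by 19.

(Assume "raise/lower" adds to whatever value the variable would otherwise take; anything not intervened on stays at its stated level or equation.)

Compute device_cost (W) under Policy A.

80

Policy A (E + 19):
  E = 81 + 19 = 100
  S = 46
  W = -36 + 3·100 − 4·46 = 80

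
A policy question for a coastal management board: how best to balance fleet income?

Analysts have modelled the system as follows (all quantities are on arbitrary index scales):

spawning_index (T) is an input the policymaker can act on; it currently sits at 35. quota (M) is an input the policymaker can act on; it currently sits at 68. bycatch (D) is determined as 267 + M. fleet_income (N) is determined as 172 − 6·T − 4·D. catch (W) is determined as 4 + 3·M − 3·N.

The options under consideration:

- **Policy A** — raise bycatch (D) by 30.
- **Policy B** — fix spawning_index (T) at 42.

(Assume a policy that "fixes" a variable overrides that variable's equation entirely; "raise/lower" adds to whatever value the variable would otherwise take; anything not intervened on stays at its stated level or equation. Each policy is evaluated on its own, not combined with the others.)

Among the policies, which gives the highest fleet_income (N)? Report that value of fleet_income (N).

-1420

Policy A (D + 30):
  T = 35
  M = 68
  D = 267 + 68 (+30 from intervention) = 365
  N = 172 − 6·35 − 4·365 = -1498
Policy B (T := 42):
  T = 42
  M = 68
  D = 267 + 68 = 335
  N = 172 − 6·42 − 4·335 = -1420
Comparing — Policy A: N=-1498, Policy B: N=-1420. Highest is -1420 (Policy B).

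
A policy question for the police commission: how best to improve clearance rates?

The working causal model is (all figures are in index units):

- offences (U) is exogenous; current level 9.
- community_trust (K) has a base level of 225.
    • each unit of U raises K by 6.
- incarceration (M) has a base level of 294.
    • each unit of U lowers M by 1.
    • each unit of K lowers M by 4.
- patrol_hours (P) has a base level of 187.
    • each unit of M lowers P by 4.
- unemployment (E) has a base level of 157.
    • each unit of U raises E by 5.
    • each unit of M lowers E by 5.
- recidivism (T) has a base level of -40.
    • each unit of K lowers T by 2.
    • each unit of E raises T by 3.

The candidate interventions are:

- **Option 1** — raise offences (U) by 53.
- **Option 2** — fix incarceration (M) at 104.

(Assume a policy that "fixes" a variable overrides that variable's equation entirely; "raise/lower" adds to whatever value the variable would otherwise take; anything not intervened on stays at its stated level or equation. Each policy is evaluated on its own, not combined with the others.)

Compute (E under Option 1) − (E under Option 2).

Option 1 (U + 53):
  U = 9 + 53 = 62
  K = 225 + 6·62 = 597
  M = 294 − 62 − 4·597 = -2156
  E = 157 + 5·62 − 5·(-2156) = 11247
Option 2 (M := 104):
  U = 9
  K = 225 + 6·9 = 279
  M = 104
  E = 157 + 5·9 − 5·104 = -318
E: 11247 − (-318) = 11565

11565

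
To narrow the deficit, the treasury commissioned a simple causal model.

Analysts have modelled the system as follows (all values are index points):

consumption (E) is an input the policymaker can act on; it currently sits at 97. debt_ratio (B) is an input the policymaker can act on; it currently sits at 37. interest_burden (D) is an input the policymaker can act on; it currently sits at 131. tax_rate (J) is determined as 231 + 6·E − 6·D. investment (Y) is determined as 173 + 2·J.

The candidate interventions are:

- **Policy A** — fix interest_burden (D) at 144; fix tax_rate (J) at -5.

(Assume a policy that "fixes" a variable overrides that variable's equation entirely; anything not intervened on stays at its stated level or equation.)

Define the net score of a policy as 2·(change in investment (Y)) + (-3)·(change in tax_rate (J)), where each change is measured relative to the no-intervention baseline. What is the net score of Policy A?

-32

Baseline:
  E = 97
  D = 131
  J = 231 + 6·97 − 6·131 = 27
  Y = 173 + 2·27 = 227
Policy A (D := 144, J := -5):
  E = 97
  D = 144
  J = -5
  Y = 173 + 2·(-5) = 163
ΔY = 163 − 227 = -64; ΔJ = -5 − 27 = -32
Score = 2·(-64) + (-3)·(-32) = -32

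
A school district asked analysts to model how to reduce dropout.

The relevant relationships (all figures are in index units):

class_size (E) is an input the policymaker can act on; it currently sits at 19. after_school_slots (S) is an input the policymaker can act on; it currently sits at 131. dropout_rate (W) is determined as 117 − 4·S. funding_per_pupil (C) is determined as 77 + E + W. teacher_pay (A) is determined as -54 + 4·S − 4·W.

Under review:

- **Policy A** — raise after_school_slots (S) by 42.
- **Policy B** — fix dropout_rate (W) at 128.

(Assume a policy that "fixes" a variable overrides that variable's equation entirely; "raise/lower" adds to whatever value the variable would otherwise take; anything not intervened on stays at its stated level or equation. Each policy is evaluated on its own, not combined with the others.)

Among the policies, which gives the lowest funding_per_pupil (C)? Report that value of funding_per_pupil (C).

-479

Policy A (S + 42):
  E = 19
  S = 131 + 42 = 173
  W = 117 − 4·173 = -575
  C = 77 + 19 + (-575) = -479
Policy B (W := 128):
  E = 19
  S = 131
  W = 128
  C = 77 + 19 + 128 = 224
Comparing — Policy A: C=-479, Policy B: C=224. Lowest is -479 (Policy A).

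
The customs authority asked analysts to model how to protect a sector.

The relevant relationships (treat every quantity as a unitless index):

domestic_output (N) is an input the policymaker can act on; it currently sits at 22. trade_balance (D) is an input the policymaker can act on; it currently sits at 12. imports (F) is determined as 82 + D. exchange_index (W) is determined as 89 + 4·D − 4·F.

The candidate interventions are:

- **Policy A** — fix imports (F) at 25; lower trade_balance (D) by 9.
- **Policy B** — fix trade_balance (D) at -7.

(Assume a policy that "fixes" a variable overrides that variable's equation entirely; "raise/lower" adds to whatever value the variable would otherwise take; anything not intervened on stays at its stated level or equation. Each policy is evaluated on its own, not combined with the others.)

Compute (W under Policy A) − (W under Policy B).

Policy A (F := 25, D − 9):
  D = 12 − 9 = 3
  F = 25
  W = 89 + 4·3 − 4·25 = 1
Policy B (D := -7):
  D = -7
  F = 82 + (-7) = 75
  W = 89 + 4·(-7) − 4·75 = -239
W: 1 − (-239) = 240

240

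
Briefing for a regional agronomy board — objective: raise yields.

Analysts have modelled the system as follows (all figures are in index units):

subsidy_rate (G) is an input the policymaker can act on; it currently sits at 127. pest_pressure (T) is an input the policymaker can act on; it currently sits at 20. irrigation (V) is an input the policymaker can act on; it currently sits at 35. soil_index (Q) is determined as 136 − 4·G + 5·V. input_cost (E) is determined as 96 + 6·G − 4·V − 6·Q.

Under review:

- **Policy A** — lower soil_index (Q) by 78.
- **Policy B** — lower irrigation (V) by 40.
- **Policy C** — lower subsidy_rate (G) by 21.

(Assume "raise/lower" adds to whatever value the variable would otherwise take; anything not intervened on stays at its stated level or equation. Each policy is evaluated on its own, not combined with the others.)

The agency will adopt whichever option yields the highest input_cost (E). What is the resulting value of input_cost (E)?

3260

Policy A (Q − 78):
  G = 127
  V = 35
  Q = 136 − 4·127 + 5·35 (−78 from intervention) = -275
  E = 96 + 6·127 − 4·35 − 6·(-275) = 2368
Policy B (V − 40):
  G = 127
  V = 35 − 40 = -5
  Q = 136 − 4·127 + 5·(-5) = -397
  E = 96 + 6·127 − 4·(-5) − 6·(-397) = 3260
Policy C (G − 21):
  G = 127 − 21 = 106
  V = 35
  Q = 136 − 4·106 + 5·35 = -113
  E = 96 + 6·106 − 4·35 − 6·(-113) = 1270
Comparing — Policy A: E=2368, Policy B: E=3260, Policy C: E=1270. Highest is 3260 (Policy B).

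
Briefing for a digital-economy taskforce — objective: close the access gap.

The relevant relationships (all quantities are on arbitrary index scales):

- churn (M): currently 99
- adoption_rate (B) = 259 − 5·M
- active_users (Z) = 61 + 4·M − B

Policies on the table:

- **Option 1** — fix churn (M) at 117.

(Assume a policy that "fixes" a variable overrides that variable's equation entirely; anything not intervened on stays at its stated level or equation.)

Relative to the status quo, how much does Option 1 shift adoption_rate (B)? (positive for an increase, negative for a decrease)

Baseline:
  M = 99
  B = 259 − 5·99 = -236
Option 1 (M := 117):
  M = 117
  B = 259 − 5·117 = -326
Change in B: -326 − (-236) = -90

-90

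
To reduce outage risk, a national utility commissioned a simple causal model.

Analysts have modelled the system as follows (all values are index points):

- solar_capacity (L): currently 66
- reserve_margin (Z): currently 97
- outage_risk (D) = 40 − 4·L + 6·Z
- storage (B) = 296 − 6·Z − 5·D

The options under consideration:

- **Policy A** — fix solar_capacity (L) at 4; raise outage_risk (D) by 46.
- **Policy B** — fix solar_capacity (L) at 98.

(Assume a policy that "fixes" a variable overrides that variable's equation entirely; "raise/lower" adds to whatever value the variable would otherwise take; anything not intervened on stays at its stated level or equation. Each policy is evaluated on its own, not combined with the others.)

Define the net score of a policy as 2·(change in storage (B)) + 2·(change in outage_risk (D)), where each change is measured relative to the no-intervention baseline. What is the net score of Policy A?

-2352

Baseline:
  L = 66
  Z = 97
  D = 40 − 4·66 + 6·97 = 358
  B = 296 − 6·97 − 5·358 = -2076
Policy A (L := 4, D + 46):
  L = 4
  Z = 97
  D = 40 − 4·4 + 6·97 (+46 from intervention) = 652
  B = 296 − 6·97 − 5·652 = -3546
ΔB = -3546 − (-2076) = -1470; ΔD = 652 − 358 = 294
Score = 2·(-1470) + 2·294 = -2352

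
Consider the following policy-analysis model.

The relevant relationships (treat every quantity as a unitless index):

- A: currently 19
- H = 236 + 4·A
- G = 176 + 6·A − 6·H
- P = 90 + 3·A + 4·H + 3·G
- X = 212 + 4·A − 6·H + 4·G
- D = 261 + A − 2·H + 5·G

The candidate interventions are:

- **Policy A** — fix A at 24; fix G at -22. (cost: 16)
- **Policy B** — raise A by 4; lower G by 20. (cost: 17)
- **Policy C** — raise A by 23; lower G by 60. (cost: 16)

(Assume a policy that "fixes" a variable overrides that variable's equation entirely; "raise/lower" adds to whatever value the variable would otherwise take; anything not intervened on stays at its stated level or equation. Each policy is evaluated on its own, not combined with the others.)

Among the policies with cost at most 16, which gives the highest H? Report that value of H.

404

Policy A (A := 24, G := -22):
  A = 24
  H = 236 + 4·24 = 332
Policy C (A + 23, G − 60):
  A = 19 + 23 = 42
  H = 236 + 4·42 = 404
Comparing — Policy A: H=332, Policy C: H=404. Highest is 404 (Policy C).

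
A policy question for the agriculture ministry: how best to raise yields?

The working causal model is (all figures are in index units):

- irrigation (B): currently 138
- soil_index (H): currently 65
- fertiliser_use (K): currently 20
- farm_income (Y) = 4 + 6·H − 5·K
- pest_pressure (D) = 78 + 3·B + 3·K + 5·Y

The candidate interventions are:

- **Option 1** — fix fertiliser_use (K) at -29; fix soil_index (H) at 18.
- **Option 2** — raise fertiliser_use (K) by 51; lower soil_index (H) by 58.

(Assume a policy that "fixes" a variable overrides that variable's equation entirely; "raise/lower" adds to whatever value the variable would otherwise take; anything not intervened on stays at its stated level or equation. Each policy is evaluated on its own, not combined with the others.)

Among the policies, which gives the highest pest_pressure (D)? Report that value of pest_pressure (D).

Option 1 (K := -29, H := 18):
  B = 138
  H = 18
  K = -29
  Y = 4 + 6·18 − 5·(-29) = 257
  D = 78 + 3·138 + 3·(-29) + 5·257 = 1690
Option 2 (K + 51, H − 58):
  B = 138
  H = 65 − 58 = 7
  K = 20 + 51 = 71
  Y = 4 + 6·7 − 5·71 = -309
  D = 78 + 3·138 + 3·71 + 5·(-309) = -840
Comparing — Option 1: D=1690, Option 2: D=-840. Highest is 1690 (Option 1).

1690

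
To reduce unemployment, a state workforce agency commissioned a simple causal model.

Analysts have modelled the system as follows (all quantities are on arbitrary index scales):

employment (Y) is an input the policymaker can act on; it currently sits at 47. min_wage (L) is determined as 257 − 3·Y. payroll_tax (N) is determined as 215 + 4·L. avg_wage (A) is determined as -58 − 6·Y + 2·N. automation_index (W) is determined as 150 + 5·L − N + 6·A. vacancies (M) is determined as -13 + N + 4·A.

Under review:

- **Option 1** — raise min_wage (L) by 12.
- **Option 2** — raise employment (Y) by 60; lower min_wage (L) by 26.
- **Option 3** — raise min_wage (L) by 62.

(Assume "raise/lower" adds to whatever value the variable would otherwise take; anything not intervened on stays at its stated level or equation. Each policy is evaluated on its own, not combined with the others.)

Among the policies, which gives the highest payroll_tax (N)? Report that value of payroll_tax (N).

927

Option 1 (L + 12):
  Y = 47
  L = 257 − 3·47 (+12 from intervention) = 128
  N = 215 + 4·128 = 727
Option 2 (Y + 60, L − 26):
  Y = 47 + 60 = 107
  L = 257 − 3·107 (−26 from intervention) = -90
  N = 215 + 4·(-90) = -145
Option 3 (L + 62):
  Y = 47
  L = 257 − 3·47 (+62 from intervention) = 178
  N = 215 + 4·178 = 927
Comparing — Option 1: N=727, Option 2: N=-145, Option 3: N=927. Highest is 927 (Option 3).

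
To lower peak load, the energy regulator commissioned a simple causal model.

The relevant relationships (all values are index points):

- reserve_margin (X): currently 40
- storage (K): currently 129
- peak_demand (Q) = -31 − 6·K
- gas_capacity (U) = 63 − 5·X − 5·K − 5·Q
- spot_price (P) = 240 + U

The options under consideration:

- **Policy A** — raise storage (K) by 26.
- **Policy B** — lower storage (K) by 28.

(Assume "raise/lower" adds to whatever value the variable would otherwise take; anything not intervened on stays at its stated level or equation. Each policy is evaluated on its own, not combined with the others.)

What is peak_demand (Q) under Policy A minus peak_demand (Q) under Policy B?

Policy A (K + 26):
  K = 129 + 26 = 155
  Q = -31 − 6·155 = -961
Policy B (K − 28):
  K = 129 − 28 = 101
  Q = -31 − 6·101 = -637
Q: -961 − (-637) = -324

-324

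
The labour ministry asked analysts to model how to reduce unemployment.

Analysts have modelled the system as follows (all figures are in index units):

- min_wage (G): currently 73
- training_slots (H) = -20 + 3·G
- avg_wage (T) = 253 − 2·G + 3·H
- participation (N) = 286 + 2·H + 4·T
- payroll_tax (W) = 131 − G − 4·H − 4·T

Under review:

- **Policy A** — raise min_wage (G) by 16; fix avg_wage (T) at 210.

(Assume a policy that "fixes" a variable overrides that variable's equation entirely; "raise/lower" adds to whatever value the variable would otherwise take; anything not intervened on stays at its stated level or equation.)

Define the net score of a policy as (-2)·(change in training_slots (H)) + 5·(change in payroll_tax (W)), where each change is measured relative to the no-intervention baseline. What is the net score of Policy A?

8744

Baseline:
  G = 73
  H = -20 + 3·73 = 199
  T = 253 − 2·73 + 3·199 = 704
  W = 131 − 73 − 4·199 − 4·704 = -3554
Policy A (G + 16, T := 210):
  G = 73 + 16 = 89
  H = -20 + 3·89 = 247
  T = 210
  W = 131 − 89 − 4·247 − 4·210 = -1786
ΔH = 247 − 199 = 48; ΔW = -1786 − (-3554) = 1768
Score = (-2)·48 + 5·1768 = 8744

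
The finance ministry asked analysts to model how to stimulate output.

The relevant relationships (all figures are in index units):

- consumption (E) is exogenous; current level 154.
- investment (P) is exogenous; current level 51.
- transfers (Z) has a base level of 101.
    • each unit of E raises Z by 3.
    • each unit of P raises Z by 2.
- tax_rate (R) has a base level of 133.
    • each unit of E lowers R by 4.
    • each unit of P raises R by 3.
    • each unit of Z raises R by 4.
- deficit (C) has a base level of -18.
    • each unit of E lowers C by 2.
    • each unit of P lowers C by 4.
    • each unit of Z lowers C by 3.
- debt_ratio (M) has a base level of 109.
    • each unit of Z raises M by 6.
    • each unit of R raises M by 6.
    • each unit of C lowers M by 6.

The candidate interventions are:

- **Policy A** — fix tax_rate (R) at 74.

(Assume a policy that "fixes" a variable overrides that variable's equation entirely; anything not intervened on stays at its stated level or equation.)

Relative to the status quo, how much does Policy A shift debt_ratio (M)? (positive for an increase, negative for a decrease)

-13536

Baseline:
  E = 154
  P = 51
  Z = 101 + 3·154 + 2·51 = 665
  R = 133 − 4·154 + 3·51 + 4·665 = 2330
  C = -18 − 2·154 − 4·51 − 3·665 = -2525
  M = 109 + 6·665 + 6·2330 − 6·(-2525) = 33229
Policy A (R := 74):
  E = 154
  P = 51
  Z = 101 + 3·154 + 2·51 = 665
  R = 74
  C = -18 − 2·154 − 4·51 − 3·665 = -2525
  M = 109 + 6·665 + 6·74 − 6·(-2525) = 19693
Change in M: 19693 − 33229 = -13536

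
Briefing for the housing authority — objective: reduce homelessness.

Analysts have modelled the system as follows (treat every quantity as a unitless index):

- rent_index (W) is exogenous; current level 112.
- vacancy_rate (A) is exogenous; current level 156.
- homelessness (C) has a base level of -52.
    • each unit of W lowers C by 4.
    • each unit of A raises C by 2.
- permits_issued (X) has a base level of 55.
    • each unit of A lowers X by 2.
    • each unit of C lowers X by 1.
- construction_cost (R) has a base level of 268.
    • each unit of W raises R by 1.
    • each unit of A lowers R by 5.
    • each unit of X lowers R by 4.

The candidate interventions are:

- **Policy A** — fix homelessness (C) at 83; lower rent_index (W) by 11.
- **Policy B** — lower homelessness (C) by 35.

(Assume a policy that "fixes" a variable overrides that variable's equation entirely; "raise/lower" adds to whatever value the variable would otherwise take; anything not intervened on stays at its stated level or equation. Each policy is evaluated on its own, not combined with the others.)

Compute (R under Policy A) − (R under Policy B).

Policy A (C := 83, W − 11):
  W = 112 − 11 = 101
  A = 156
  C = 83
  X = 55 − 2·156 − 83 = -340
  R = 268 + 101 − 5·156 − 4·(-340) = 949
Policy B (C − 35):
  W = 112
  A = 156
  C = -52 − 4·112 + 2·156 (−35 from intervention) = -223
  X = 55 − 2·156 − (-223) = -34
  R = 268 + 112 − 5·156 − 4·(-34) = -264
R: 949 − (-264) = 1213

1213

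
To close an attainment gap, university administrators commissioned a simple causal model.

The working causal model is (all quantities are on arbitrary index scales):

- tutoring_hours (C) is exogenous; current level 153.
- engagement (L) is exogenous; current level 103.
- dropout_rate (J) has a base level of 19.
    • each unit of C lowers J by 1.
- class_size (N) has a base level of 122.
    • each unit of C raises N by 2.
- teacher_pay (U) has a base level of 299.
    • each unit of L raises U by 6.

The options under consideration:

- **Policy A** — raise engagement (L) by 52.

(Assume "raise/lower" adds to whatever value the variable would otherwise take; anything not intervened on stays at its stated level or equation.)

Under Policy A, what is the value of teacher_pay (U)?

1229

Policy A (L + 52):
  L = 103 + 52 = 155
  U = 299 + 6·155 = 1229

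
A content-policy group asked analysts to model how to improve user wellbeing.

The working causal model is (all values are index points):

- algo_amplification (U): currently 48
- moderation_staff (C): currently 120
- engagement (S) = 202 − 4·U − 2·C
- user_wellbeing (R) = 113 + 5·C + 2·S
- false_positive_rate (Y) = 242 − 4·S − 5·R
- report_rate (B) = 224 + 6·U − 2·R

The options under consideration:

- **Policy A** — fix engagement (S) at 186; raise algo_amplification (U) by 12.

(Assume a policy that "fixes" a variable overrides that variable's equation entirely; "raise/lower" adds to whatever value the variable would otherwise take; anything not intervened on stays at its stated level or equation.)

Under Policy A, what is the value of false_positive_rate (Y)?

Policy A (S := 186, U + 12):
  U = 48 + 12 = 60
  C = 120
  S = 186
  R = 113 + 5·120 + 2·186 = 1085
  Y = 242 − 4·186 − 5·1085 = -5927

-5927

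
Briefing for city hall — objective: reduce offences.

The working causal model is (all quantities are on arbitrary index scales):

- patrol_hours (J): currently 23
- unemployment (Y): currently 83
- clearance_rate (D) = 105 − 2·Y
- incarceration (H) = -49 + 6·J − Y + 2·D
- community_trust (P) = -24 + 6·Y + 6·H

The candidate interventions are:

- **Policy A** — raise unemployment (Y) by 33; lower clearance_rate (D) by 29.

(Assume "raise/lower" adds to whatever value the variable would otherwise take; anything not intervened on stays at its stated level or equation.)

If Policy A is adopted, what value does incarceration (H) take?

Policy A (Y + 33, D − 29):
  J = 23
  Y = 83 + 33 = 116
  D = 105 − 2·116 (−29 from intervention) = -156
  H = -49 + 6·23 − 116 + 2·(-156) = -339

-339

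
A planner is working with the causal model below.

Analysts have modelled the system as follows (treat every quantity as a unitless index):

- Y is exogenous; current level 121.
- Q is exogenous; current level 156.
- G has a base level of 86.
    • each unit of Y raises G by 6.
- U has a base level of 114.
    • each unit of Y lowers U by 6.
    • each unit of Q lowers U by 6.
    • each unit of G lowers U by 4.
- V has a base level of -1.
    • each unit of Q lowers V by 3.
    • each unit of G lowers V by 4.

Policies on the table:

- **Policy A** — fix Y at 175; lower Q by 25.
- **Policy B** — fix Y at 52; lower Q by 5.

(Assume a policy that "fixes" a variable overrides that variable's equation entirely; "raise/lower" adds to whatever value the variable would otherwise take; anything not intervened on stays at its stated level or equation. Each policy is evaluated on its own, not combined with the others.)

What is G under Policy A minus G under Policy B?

738

Policy A (Y := 175, Q − 25):
  Y = 175
  G = 86 + 6·175 = 1136
Policy B (Y := 52, Q − 5):
  Y = 52
  G = 86 + 6·52 = 398
G: 1136 − 398 = 738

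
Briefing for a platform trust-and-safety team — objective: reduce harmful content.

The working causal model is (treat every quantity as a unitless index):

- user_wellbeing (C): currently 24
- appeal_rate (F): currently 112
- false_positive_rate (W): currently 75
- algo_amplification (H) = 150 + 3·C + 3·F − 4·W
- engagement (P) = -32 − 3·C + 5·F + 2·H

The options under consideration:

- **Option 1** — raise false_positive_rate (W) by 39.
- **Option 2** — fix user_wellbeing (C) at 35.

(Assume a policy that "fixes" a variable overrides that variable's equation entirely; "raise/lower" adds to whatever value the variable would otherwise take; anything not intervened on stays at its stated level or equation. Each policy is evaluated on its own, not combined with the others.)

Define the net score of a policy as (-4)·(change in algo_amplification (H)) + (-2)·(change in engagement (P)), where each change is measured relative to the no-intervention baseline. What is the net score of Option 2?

Baseline:
  C = 24
  F = 112
  W = 75
  H = 150 + 3·24 + 3·112 − 4·75 = 258
  P = -32 − 3·24 + 5·112 + 2·258 = 972
Option 2 (C := 35):
  C = 35
  F = 112
  W = 75
  H = 150 + 3·35 + 3·112 − 4·75 = 291
  P = -32 − 3·35 + 5·112 + 2·291 = 1005
ΔH = 291 − 258 = 33; ΔP = 1005 − 972 = 33
Score = (-4)·33 + (-2)·33 = -198

-198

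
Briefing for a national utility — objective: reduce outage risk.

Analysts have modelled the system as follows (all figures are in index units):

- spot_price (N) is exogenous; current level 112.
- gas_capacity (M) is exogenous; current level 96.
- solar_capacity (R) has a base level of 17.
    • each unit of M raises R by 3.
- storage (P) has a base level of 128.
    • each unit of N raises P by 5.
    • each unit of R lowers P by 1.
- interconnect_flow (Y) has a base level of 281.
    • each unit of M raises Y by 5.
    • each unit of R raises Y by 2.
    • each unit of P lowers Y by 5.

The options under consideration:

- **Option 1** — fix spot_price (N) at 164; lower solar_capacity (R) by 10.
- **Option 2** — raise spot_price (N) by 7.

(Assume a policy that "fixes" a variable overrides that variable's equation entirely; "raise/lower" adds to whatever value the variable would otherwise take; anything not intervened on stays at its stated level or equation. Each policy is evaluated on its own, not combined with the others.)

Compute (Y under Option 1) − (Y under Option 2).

Option 1 (N := 164, R − 10):
  N = 164
  M = 96
  R = 17 + 3·96 (−10 from intervention) = 295
  P = 128 + 5·164 − 295 = 653
  Y = 281 + 5·96 + 2·295 − 5·653 = -1914
Option 2 (N + 7):
  N = 112 + 7 = 119
  M = 96
  R = 17 + 3·96 = 305
  P = 128 + 5·119 − 305 = 418
  Y = 281 + 5·96 + 2·305 − 5·418 = -719
Y: -1914 − (-719) = -1195

-1195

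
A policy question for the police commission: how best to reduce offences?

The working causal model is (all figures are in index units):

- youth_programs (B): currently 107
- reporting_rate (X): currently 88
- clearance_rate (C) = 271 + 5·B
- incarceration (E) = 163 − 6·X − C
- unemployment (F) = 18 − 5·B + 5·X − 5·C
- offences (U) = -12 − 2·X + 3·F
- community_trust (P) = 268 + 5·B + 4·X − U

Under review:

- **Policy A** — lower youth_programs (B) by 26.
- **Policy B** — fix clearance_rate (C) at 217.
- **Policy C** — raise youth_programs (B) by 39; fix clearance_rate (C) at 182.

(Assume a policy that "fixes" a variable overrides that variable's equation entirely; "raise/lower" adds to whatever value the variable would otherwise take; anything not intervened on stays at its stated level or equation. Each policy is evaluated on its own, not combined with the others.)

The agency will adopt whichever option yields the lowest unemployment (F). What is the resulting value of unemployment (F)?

Policy A (B − 26):
  B = 107 − 26 = 81
  X = 88
  C = 271 + 5·81 = 676
  F = 18 − 5·81 + 5·88 − 5·676 = -3327
Policy B (C := 217):
  B = 107
  X = 88
  C = 217
  F = 18 − 5·107 + 5·88 − 5·217 = -1162
Policy C (B + 39, C := 182):
  B = 107 + 39 = 146
  X = 88
  C = 182
  F = 18 − 5·146 + 5·88 − 5·182 = -1182
Comparing — Policy A: F=-3327, Policy B: F=-1162, Policy C: F=-1182. Lowest is -3327 (Policy A).

-3327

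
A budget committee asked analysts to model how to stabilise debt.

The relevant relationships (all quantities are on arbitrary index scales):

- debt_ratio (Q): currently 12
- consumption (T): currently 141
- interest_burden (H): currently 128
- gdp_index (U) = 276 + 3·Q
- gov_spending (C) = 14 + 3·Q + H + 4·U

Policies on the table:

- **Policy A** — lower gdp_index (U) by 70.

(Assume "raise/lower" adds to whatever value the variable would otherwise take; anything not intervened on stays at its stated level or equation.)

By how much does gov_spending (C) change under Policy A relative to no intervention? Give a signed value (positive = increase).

Baseline:
  Q = 12
  H = 128
  U = 276 + 3·12 = 312
  C = 14 + 3·12 + 128 + 4·312 = 1426
Policy A (U − 70):
  Q = 12
  H = 128
  U = 276 + 3·12 (−70 from intervention) = 242
  C = 14 + 3·12 + 128 + 4·242 = 1146
Change in C: 1146 − 1426 = -280

-280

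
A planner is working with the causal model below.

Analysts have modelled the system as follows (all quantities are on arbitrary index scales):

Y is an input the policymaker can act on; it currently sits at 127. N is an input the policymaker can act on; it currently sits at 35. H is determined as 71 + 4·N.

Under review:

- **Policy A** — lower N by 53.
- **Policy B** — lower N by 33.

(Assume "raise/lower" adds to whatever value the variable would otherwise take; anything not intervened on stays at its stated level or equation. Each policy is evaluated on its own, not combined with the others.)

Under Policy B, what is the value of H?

79

Policy B (N − 33):
  N = 35 − 33 = 2
  H = 71 + 4·2 = 79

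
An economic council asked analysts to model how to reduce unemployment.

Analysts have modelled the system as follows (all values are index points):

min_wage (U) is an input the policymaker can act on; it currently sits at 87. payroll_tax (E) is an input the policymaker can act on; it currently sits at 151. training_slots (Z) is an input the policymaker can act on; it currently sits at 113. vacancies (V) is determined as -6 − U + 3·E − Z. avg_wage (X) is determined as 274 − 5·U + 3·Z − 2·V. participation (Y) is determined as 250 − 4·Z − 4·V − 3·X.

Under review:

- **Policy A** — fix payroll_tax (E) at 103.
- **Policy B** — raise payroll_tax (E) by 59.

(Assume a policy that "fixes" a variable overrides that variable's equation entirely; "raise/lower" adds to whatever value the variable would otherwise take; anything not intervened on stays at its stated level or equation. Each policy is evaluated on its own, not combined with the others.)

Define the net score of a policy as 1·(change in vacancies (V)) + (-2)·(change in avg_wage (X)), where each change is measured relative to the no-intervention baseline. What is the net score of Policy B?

Baseline:
  U = 87
  E = 151
  Z = 113
  V = -6 − 87 + 3·151 − 113 = 247
  X = 274 − 5·87 + 3·113 − 2·247 = -316
Policy B (E + 59):
  U = 87
  E = 151 + 59 = 210
  Z = 113
  V = -6 − 87 + 3·210 − 113 = 424
  X = 274 − 5·87 + 3·113 − 2·424 = -670
ΔV = 424 − 247 = 177; ΔX = -670 − (-316) = -354
Score = 1·177 + (-2)·(-354) = 885

885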